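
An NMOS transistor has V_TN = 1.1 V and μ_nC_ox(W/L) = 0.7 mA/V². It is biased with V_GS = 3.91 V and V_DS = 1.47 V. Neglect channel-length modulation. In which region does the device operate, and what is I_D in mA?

Triode; I_D = 2.14 mA

V_ov = V_GS − V_TN = 3.91 − 1.1 = 2.81 V.
Since V_DS = 1.47 V < V_ov = 2.81 V, the device is in the triode region.
I_D = k_n [V_ov · V_DS − ½ V_DS²] = 0.7 × [2.81 × 1.47 − 0.5 × 1.47²] = 2.14 mA.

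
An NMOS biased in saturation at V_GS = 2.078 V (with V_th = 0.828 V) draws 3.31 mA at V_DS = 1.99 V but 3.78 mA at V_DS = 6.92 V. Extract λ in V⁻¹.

With V_GS fixed, I_D ∝ (1 + λ V_DS) in saturation, so I_D2/I_D1 = (1 + λ V_DS2)/(1 + λ V_DS1).
3.78/3.31 = 1.142 = (1 + 6.92 λ)/(1 + 1.99 λ).
Solving: λ (I_D1 V_DS2 − I_D2 V_DS1) = I_D2 − I_D1, so λ = (3.78 − 3.31) / (3.31 × 6.92 − 3.78 × 1.99) = 0.47 / 15.4 = 0.0306 V⁻¹.

λ = 0.0306 V⁻¹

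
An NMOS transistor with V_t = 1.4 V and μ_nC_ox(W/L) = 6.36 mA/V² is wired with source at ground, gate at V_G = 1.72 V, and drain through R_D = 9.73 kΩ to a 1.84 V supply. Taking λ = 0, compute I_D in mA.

V_GS = V_G = 1.72 V, so V_ov = 1.72 − 1.4 = 0.32 V.
Assume saturation: I_D = ½ k_n V_ov² = 0.5 × 6.36 × 0.32² = 0.326 mA, giving V_DS = V_DD − I_D R_D = 1.84 − 0.326 × 9.73 = -1.33 V.
But -1.33 V < V_ov = 0.32 V, so the device is actually in triode.
In triode I_D = k_n[V_ov V_DS − ½ V_DS²] and I_D = (V_DD − V_DS)/R_D. Equating: 30.9 V_DS² − 20.8 V_DS + 1.84 = 0, giving V_DS = 0.105 V (the root below V_ov).
I_D = (1.84 − 0.105) / 9.73 = 0.178 mA.

I_D = 0.178 mA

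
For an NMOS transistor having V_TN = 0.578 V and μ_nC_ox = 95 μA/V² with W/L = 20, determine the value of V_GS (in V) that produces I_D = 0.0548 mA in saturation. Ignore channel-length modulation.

V_GS = 0.818 V

k_n = μ_nC_ox · (W/L) = 1.9 mA/V².
In saturation I_D = ½ k_n (V_GS − V_TN)², so V_GS − V_TN = √(2 I_D / k_n) = √(2 × 0.0548 / 1.9) = 0.24 V.
V_GS = 0.578 + 0.24 = 0.818 V.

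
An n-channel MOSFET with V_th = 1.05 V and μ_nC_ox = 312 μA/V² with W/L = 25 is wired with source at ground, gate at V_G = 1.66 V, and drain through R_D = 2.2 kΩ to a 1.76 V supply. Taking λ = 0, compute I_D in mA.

I_D = 0.720 mA

V_GS = V_G = 1.66 V, so V_ov = 1.66 − 1.05 = 0.61 V.
k_n = μ_nC_ox · (W/L) = 7.8 mA/V².
Assume saturation: I_D = ½ k_n V_ov² = 0.5 × 7.8 × 0.61² = 1.45 mA, giving V_DS = V_DD − I_D R_D = 1.76 − 1.45 × 2.2 = -1.43 V.
But -1.43 V < V_ov = 0.61 V, so the device is actually in triode.
In triode I_D = k_n[V_ov V_DS − ½ V_DS²] and I_D = (V_DD − V_DS)/R_D. Equating: 8.58 V_DS² − 11.47 V_DS + 1.76 = 0, giving V_DS = 0.177 V (the root below V_ov).
I_D = (1.76 − 0.177) / 2.2 = 0.72 mA.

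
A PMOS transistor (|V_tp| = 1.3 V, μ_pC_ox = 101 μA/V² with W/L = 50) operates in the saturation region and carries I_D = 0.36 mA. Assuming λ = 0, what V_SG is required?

k_p = μ_pC_ox · (W/L) = 5.05 mA/V².
In saturation I_D = ½ k_p (V_SG − |V_tp|)², so V_SG − |V_tp| = √(2 I_D / k_p) = √(2 × 0.36 / 5.05) = 0.378 V.
V_SG = 1.3 + 0.378 = 1.68 V.

V_SG = 1.68 V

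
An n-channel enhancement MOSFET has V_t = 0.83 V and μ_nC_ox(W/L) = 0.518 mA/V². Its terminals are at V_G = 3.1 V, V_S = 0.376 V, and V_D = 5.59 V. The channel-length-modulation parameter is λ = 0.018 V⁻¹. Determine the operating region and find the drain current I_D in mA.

V_GS = V_G − V_S = 3.1 − 0.376 = 2.72 V; V_DS = V_D − V_S = 5.59 − 0.376 = 5.21 V.
V_ov = V_GS − V_t = 2.72 − 0.83 = 1.89 V.
Since V_DS = 5.21 V ≥ V_ov = 1.89 V, the device is in saturation.
I_D = ½ k_n V_ov² (1 + λ V_DS) = 0.5 × 0.518 × 1.89² × (1 + 0.018 × 5.21) = 1.02 mA.

Saturation; I_D = 1.02 mA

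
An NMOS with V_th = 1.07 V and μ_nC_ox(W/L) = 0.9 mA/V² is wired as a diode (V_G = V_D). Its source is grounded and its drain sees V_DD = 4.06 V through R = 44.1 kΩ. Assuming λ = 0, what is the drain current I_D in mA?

I_D = 0.0596 mA

With gate tied to drain, V_GS = V_DS ≥ V_GS − V_th, so the device is in saturation.
KCL at the drain: ½ k_n (V_GS − V_th)² = (V_DD − V_GS)/R.
Let x = V_GS − 1.07. Then 19.8 x² + x − 2.99 = 0, giving x = 0.364 V (positive root), so V_GS = 1.43 V.
I_D = (V_DD − V_GS)/R = (4.06 − 1.43) / 44.1 = 0.0596 mA.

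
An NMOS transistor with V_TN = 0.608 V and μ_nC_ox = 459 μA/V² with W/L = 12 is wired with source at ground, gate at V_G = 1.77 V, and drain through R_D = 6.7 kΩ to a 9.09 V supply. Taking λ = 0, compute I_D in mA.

V_GS = V_G = 1.77 V, so V_ov = 1.77 − 0.608 = 1.16 V.
k_n = μ_nC_ox · (W/L) = 5.508 mA/V².
Assume saturation: I_D = ½ k_n V_ov² = 0.5 × 5.508 × 1.16² = 3.72 mA, giving V_DS = V_DD − I_D R_D = 9.09 − 3.72 × 6.7 = -15.8 V.
But -15.8 V < V_ov = 1.16 V, so the device is actually in triode.
In triode I_D = k_n[V_ov V_DS − ½ V_DS²] and I_D = (V_DD − V_DS)/R_D. Equating: 18.5 V_DS² − 43.88 V_DS + 9.09 = 0, giving V_DS = 0.229 V (the root below V_ov).
I_D = (9.09 − 0.229) / 6.7 = 1.32 mA.

I_D = 1.32 mA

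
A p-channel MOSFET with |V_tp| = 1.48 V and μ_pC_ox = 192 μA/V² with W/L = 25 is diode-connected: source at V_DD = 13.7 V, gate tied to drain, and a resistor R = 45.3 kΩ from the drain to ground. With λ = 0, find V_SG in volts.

V_SG = 1.81 V

With gate tied to drain, V_SG = V_SD ≥ V_SG − |V_tp|, so the device is in saturation.
k_p = μ_pC_ox · (W/L) = 4.8 mA/V².
KCL at the drain: ½ k_p (V_SG − |V_tp|)² = (V_DD − V_SG)/R.
Let x = V_SG − 1.48. Then 109 x² + x − 12.22 = 0, giving x = 0.331 V (positive root), so V_SG = 1.81 V.
I_D = (V_DD − V_SG)/R = (13.7 − 1.81) / 45.3 = 0.262 mA.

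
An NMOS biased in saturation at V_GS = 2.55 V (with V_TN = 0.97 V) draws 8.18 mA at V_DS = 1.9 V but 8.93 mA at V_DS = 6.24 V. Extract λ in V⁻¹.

λ = 0.0220 V⁻¹

With V_GS fixed, I_D ∝ (1 + λ V_DS) in saturation, so I_D2/I_D1 = (1 + λ V_DS2)/(1 + λ V_DS1).
8.93/8.18 = 1.092 = (1 + 6.24 λ)/(1 + 1.9 λ).
Solving: λ (I_D1 V_DS2 − I_D2 V_DS1) = I_D2 − I_D1, so λ = (8.93 − 8.18) / (8.18 × 6.24 − 8.93 × 1.9) = 0.75 / 34.1 = 0.022 V⁻¹.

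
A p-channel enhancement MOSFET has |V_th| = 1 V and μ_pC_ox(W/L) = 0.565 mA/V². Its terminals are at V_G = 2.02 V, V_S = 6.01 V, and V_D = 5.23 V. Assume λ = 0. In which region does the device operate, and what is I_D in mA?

V_SG = V_S − V_G = 6.01 − 2.02 = 3.99 V; V_SD = V_S − V_D = 6.01 − 5.23 = 0.78 V.
V_ov = V_SG − |V_th| = 3.99 − 1 = 2.99 V.
Since V_SD = 0.78 V < V_ov = 2.99 V, the device is in the triode region.
I_D = k_p [V_ov · V_SD − ½ V_SD²] = 0.565 × [2.99 × 0.78 − 0.5 × 0.78²] = 1.15 mA.

Triode; I_D = 1.15 mA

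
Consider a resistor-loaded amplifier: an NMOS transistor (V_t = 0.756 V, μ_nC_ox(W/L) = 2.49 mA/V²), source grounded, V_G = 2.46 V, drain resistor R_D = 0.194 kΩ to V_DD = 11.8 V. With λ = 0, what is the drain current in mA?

V_GS = V_G = 2.46 V, so V_ov = 2.46 − 0.756 = 1.7 V.
Assume saturation: I_D = ½ k_n V_ov² = 0.5 × 2.49 × 1.7² = 3.62 mA, giving V_DS = V_DD − I_D R_D = 11.8 − 3.62 × 0.194 = 11.1 V.
V_DS = 11.1 V ≥ V_ov = 1.7 V, confirming saturation.

I_D = 3.62 mA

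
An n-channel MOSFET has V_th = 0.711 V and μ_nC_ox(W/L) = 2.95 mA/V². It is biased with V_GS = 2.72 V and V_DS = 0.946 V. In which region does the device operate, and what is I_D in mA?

V_ov = V_GS − V_th = 2.72 − 0.711 = 2.01 V.
Since V_DS = 0.946 V < V_ov = 2.01 V, the device is in the triode region.
I_D = k_n [V_ov · V_DS − ½ V_DS²] = 2.95 × [2.01 × 0.946 − 0.5 × 0.946²] = 4.29 mA.

Triode; I_D = 4.29 mA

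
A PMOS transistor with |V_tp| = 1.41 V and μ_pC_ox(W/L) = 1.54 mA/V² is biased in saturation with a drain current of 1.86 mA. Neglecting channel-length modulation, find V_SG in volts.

V_SG = 2.96 V

In saturation I_D = ½ k_p (V_SG − |V_tp|)², so V_SG − |V_tp| = √(2 I_D / k_p) = √(2 × 1.86 / 1.54) = 1.55 V.
V_SG = 1.41 + 1.55 = 2.96 V.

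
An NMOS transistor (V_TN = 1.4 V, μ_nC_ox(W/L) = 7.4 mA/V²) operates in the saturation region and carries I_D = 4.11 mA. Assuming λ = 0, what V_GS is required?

V_GS = 2.45 V

In saturation I_D = ½ k_n (V_GS − V_TN)², so V_GS − V_TN = √(2 I_D / k_n) = √(2 × 4.11 / 7.4) = 1.05 V.
V_GS = 1.4 + 1.05 = 2.45 V.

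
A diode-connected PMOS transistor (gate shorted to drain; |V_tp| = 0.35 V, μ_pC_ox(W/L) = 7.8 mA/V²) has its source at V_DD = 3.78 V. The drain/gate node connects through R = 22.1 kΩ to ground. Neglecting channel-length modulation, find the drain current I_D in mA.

With gate tied to drain, V_SG = V_SD ≥ V_SG − |V_tp|, so the device is in saturation.
KCL at the drain: ½ k_p (V_SG − |V_tp|)² = (V_DD − V_SG)/R.
Let x = V_SG − 0.35. Then 86.2 x² + x − 3.43 = 0, giving x = 0.194 V (positive root), so V_SG = 0.544 V.
I_D = (V_DD − V_SG)/R = (3.78 − 0.544) / 22.1 = 0.146 mA.

I_D = 0.146 mA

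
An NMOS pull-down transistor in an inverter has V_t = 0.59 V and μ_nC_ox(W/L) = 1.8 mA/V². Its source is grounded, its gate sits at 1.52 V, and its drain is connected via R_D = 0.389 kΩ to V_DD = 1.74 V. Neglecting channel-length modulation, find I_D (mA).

I_D = 0.778 mA

V_GS = V_G = 1.52 V, so V_ov = 1.52 − 0.59 = 0.93 V.
Assume saturation: I_D = ½ k_n V_ov² = 0.5 × 1.8 × 0.93² = 0.778 mA, giving V_DS = V_DD − I_D R_D = 1.74 − 0.778 × 0.389 = 1.44 V.
V_DS = 1.44 V ≥ V_ov = 0.93 V, confirming saturation.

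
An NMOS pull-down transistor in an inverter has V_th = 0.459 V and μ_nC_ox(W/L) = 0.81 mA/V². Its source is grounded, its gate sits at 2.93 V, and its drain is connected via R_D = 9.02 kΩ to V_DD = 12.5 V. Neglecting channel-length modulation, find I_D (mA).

V_GS = V_G = 2.93 V, so V_ov = 2.93 − 0.459 = 2.47 V.
Assume saturation: I_D = ½ k_n V_ov² = 0.5 × 0.81 × 2.47² = 2.47 mA, giving V_DS = V_DD − I_D R_D = 12.5 − 2.47 × 9.02 = -9.81 V.
But -9.81 V < V_ov = 2.47 V, so the device is actually in triode.
In triode I_D = k_n[V_ov V_DS − ½ V_DS²] and I_D = (V_DD − V_DS)/R_D. Equating: 3.65 V_DS² − 19.05 V_DS + 12.5 = 0, giving V_DS = 0.77 V (the root below V_ov).
I_D = (12.5 − 0.77) / 9.02 = 1.3 mA.

I_D = 1.30 mA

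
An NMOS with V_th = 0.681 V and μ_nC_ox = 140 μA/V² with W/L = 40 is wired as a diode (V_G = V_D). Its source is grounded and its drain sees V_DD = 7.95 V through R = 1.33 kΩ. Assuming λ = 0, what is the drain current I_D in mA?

I_D = 4.51 mA

With gate tied to drain, V_GS = V_DS ≥ V_GS − V_th, so the device is in saturation.
k_n = μ_nC_ox · (W/L) = 5.6 mA/V².
KCL at the drain: ½ k_n (V_GS − V_th)² = (V_DD − V_GS)/R.
Let x = V_GS − 0.681. Then 3.72 x² + x − 7.269 = 0, giving x = 1.27 V (positive root), so V_GS = 1.95 V.
I_D = (V_DD − V_GS)/R = (7.95 − 1.95) / 1.33 = 4.51 mA.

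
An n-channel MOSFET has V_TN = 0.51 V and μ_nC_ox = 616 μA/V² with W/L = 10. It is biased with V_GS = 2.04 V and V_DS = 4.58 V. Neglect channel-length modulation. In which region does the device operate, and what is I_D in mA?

Saturation; I_D = 7.21 mA

k_n = μ_nC_ox · (W/L) = 6.16 mA/V².
V_ov = V_GS − V_TN = 2.04 − 0.51 = 1.53 V.
Since V_DS = 4.58 V ≥ V_ov = 1.53 V, the device is in saturation.
I_D = ½ k_n V_ov² = 0.5 × 6.16 × 1.53² = 7.21 mA.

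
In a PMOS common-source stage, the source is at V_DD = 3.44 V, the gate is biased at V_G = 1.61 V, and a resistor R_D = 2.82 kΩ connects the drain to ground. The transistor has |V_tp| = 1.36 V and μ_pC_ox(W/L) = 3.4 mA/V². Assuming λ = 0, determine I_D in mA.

V_SG = V_DD − V_G = 3.44 − 1.61 = 1.83 V, so V_ov = 1.83 − 1.36 = 0.47 V.
Assume saturation: I_D = ½ k_p V_ov² = 0.5 × 3.4 × 0.47² = 0.376 mA, giving V_SD = V_DD − I_D R_D = 3.44 − 0.376 × 2.82 = 2.38 V.
V_SD = 2.38 V ≥ V_ov = 0.47 V, confirming saturation.

I_D = 0.376 mA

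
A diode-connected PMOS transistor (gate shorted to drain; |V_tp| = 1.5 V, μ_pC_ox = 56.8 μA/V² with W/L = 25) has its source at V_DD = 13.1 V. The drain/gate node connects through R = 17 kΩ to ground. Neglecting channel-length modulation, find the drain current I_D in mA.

I_D = 0.627 mA

With gate tied to drain, V_SG = V_SD ≥ V_SG − |V_tp|, so the device is in saturation.
k_p = μ_pC_ox · (W/L) = 1.42 mA/V².
KCL at the drain: ½ k_p (V_SG − |V_tp|)² = (V_DD − V_SG)/R.
Let x = V_SG − 1.5. Then 12.1 x² + x − 11.6 = 0, giving x = 0.94 V (positive root), so V_SG = 2.44 V.
I_D = (V_DD − V_SG)/R = (13.1 − 2.44) / 17 = 0.627 mA.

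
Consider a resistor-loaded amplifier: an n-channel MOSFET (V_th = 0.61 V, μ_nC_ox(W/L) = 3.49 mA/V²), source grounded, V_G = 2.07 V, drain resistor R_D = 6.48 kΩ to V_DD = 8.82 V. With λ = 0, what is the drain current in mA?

V_GS = V_G = 2.07 V, so V_ov = 2.07 − 0.61 = 1.46 V.
Assume saturation: I_D = ½ k_n V_ov² = 0.5 × 3.49 × 1.46² = 3.72 mA, giving V_DS = V_DD − I_D R_D = 8.82 − 3.72 × 6.48 = -15.3 V.
But -15.3 V < V_ov = 1.46 V, so the device is actually in triode.
In triode I_D = k_n[V_ov V_DS − ½ V_DS²] and I_D = (V_DD − V_DS)/R_D. Equating: 11.3 V_DS² − 34.02 V_DS + 8.82 = 0, giving V_DS = 0.287 V (the root below V_ov).
I_D = (8.82 − 0.287) / 6.48 = 1.32 mA.

I_D = 1.32 mA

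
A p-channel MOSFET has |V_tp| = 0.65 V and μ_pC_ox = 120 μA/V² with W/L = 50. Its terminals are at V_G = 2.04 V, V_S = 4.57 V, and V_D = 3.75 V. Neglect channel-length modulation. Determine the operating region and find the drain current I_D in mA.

V_SG = V_S − V_G = 4.57 − 2.04 = 2.53 V; V_SD = V_S − V_D = 4.57 − 3.75 = 0.82 V.
k_p = μ_pC_ox · (W/L) = 6 mA/V².
V_ov = V_SG − |V_tp| = 2.53 − 0.65 = 1.88 V.
Since V_SD = 0.82 V < V_ov = 1.88 V, the device is in the triode region.
I_D = k_p [V_ov · V_SD − ½ V_SD²] = 6 × [1.88 × 0.82 − 0.5 × 0.82²] = 7.23 mA.

Triode; I_D = 7.23 mA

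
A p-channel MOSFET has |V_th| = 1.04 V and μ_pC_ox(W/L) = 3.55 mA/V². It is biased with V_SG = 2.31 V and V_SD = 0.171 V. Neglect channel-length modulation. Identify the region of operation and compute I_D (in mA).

V_ov = V_SG − |V_th| = 2.31 − 1.04 = 1.27 V.
Since V_SD = 0.171 V < V_ov = 1.27 V, the device is in the triode region.
I_D = k_p [V_ov · V_SD − ½ V_SD²] = 3.55 × [1.27 × 0.171 − 0.5 × 0.171²] = 0.719 mA.

Triode; I_D = 0.719 mA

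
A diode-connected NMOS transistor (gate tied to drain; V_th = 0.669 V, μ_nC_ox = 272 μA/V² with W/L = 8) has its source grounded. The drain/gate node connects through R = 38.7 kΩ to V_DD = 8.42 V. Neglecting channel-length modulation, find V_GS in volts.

With gate tied to drain, V_GS = V_DS ≥ V_GS − V_th, so the device is in saturation.
k_n = μ_nC_ox · (W/L) = 2.176 mA/V².
KCL at the drain: ½ k_n (V_GS − V_th)² = (V_DD − V_GS)/R.
Let x = V_GS − 0.669. Then 42.1 x² + x − 7.751 = 0, giving x = 0.417 V (positive root), so V_GS = 1.09 V.
I_D = (V_DD − V_GS)/R = (8.42 − 1.09) / 38.7 = 0.19 mA.

V_GS = 1.09 V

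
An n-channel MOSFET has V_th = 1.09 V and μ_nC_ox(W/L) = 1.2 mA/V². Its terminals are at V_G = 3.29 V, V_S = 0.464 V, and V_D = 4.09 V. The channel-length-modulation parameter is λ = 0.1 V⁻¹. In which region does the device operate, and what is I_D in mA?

Saturation; I_D = 2.46 mA

V_GS = V_G − V_S = 3.29 − 0.464 = 2.83 V; V_DS = V_D − V_S = 4.09 − 0.464 = 3.63 V.
V_ov = V_GS − V_th = 2.83 − 1.09 = 1.74 V.
Since V_DS = 3.63 V ≥ V_ov = 1.74 V, the device is in saturation.
I_D = ½ k_n V_ov² (1 + λ V_DS) = 0.5 × 1.2 × 1.74² × (1 + 0.1 × 3.63) = 2.46 mA.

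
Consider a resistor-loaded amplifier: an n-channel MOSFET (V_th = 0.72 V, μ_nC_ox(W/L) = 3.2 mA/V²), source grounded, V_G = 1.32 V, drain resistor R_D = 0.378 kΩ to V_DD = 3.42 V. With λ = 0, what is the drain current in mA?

I_D = 0.576 mA

V_GS = V_G = 1.32 V, so V_ov = 1.32 − 0.72 = 0.6 V.
Assume saturation: I_D = ½ k_n V_ov² = 0.5 × 3.2 × 0.6² = 0.576 mA, giving V_DS = V_DD − I_D R_D = 3.42 − 0.576 × 0.378 = 3.2 V.
V_DS = 3.2 V ≥ V_ov = 0.6 V, confirming saturation.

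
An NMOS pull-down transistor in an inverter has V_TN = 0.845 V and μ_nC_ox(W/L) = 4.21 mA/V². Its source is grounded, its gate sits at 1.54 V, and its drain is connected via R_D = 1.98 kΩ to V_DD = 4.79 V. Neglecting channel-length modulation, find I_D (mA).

V_GS = V_G = 1.54 V, so V_ov = 1.54 − 0.845 = 0.695 V.
Assume saturation: I_D = ½ k_n V_ov² = 0.5 × 4.21 × 0.695² = 1.02 mA, giving V_DS = V_DD − I_D R_D = 4.79 − 1.02 × 1.98 = 2.78 V.
V_DS = 2.78 V ≥ V_ov = 0.695 V, confirming saturation.

I_D = 1.02 mA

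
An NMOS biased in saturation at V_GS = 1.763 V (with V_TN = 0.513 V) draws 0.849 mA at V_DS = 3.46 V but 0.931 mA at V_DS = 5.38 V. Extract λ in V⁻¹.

λ = 0.0609 V⁻¹

With V_GS fixed, I_D ∝ (1 + λ V_DS) in saturation, so I_D2/I_D1 = (1 + λ V_DS2)/(1 + λ V_DS1).
0.931/0.849 = 1.097 = (1 + 5.38 λ)/(1 + 3.46 λ).
Solving: λ (I_D1 V_DS2 − I_D2 V_DS1) = I_D2 − I_D1, so λ = (0.931 − 0.849) / (0.849 × 5.38 − 0.931 × 3.46) = 0.082 / 1.35 = 0.0609 V⁻¹.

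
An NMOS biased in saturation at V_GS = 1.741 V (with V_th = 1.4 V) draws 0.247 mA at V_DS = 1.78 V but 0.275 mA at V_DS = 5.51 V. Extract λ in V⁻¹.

λ = 0.0321 V⁻¹

With V_GS fixed, I_D ∝ (1 + λ V_DS) in saturation, so I_D2/I_D1 = (1 + λ V_DS2)/(1 + λ V_DS1).
0.275/0.247 = 1.113 = (1 + 5.51 λ)/(1 + 1.78 λ).
Solving: λ (I_D1 V_DS2 − I_D2 V_DS1) = I_D2 − I_D1, so λ = (0.275 − 0.247) / (0.247 × 5.51 − 0.275 × 1.78) = 0.028 / 0.871 = 0.0321 V⁻¹.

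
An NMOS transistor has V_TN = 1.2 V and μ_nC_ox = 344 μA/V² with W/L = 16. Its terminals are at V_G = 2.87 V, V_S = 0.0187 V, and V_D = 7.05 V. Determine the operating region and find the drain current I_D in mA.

Saturation; I_D = 7.50 mA

V_GS = V_G − V_S = 2.87 − 0.0187 = 2.85 V; V_DS = V_D − V_S = 7.05 − 0.0187 = 7.03 V.
k_n = μ_nC_ox · (W/L) = 5.504 mA/V².
V_ov = V_GS − V_TN = 2.85 − 1.2 = 1.65 V.
Since V_DS = 7.03 V ≥ V_ov = 1.65 V, the device is in saturation.
I_D = ½ k_n V_ov² = 0.5 × 5.504 × 1.65² = 7.5 mA.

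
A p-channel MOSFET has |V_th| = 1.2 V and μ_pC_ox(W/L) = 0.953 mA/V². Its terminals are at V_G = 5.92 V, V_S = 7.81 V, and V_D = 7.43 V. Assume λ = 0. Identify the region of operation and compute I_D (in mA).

V_SG = V_S − V_G = 7.81 − 5.92 = 1.89 V; V_SD = V_S − V_D = 7.81 − 7.43 = 0.38 V.
V_ov = V_SG − |V_th| = 1.89 − 1.2 = 0.69 V.
Since V_SD = 0.38 V < V_ov = 0.69 V, the device is in the triode region.
I_D = k_p [V_ov · V_SD − ½ V_SD²] = 0.953 × [0.69 × 0.38 − 0.5 × 0.38²] = 0.181 mA.

Triode; I_D = 0.181 mA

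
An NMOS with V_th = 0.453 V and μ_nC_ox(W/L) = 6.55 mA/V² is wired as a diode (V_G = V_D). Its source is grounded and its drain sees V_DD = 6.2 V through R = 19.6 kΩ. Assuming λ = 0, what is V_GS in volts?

With gate tied to drain, V_GS = V_DS ≥ V_GS − V_th, so the device is in saturation.
KCL at the drain: ½ k_n (V_GS − V_th)² = (V_DD − V_GS)/R.
Let x = V_GS − 0.453. Then 64.2 x² + x − 5.747 = 0, giving x = 0.292 V (positive root), so V_GS = 0.745 V.
I_D = (V_DD − V_GS)/R = (6.2 − 0.745) / 19.6 = 0.278 mA.

V_GS = 0.745 V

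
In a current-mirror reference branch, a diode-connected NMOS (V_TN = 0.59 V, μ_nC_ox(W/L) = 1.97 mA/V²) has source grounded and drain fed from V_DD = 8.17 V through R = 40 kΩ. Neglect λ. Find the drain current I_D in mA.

With gate tied to drain, V_GS = V_DS ≥ V_GS − V_TN, so the device is in saturation.
KCL at the drain: ½ k_n (V_GS − V_TN)² = (V_DD − V_GS)/R.
Let x = V_GS − 0.59. Then 39.4 x² + x − 7.58 = 0, giving x = 0.426 V (positive root), so V_GS = 1.02 V.
I_D = (V_DD − V_GS)/R = (8.17 − 1.02) / 40 = 0.179 mA.

I_D = 0.179 mA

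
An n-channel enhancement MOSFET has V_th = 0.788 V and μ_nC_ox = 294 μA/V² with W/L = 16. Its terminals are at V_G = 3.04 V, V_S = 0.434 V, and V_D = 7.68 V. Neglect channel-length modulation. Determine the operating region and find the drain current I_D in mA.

V_GS = V_G − V_S = 3.04 − 0.434 = 2.61 V; V_DS = V_D − V_S = 7.68 − 0.434 = 7.25 V.
k_n = μ_nC_ox · (W/L) = 4.704 mA/V².
V_ov = V_GS − V_th = 2.61 − 0.788 = 1.82 V.
Since V_DS = 7.25 V ≥ V_ov = 1.82 V, the device is in saturation.
I_D = ½ k_n V_ov² = 0.5 × 4.704 × 1.82² = 7.77 mA.

Saturation; I_D = 7.77 mA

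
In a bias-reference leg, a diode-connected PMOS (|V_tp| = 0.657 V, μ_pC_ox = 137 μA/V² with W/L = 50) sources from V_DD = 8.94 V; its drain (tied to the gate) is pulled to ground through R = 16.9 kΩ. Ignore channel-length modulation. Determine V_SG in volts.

V_SG = 1.03 V

With gate tied to drain, V_SG = V_SD ≥ V_SG − |V_tp|, so the device is in saturation.
k_p = μ_pC_ox · (W/L) = 6.85 mA/V².
KCL at the drain: ½ k_p (V_SG − |V_tp|)² = (V_DD − V_SG)/R.
Let x = V_SG − 0.657. Then 57.9 x² + x − 8.283 = 0, giving x = 0.37 V (positive root), so V_SG = 1.03 V.
I_D = (V_DD − V_SG)/R = (8.94 − 1.03) / 16.9 = 0.468 mA.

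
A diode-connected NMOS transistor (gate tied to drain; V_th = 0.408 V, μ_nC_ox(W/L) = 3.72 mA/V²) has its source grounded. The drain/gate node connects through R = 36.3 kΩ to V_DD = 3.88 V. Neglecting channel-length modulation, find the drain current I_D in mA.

With gate tied to drain, V_GS = V_DS ≥ V_GS − V_th, so the device is in saturation.
KCL at the drain: ½ k_n (V_GS − V_th)² = (V_DD − V_GS)/R.
Let x = V_GS − 0.408. Then 67.5 x² + x − 3.472 = 0, giving x = 0.219 V (positive root), so V_GS = 0.627 V.
I_D = (V_DD − V_GS)/R = (3.88 − 0.627) / 36.3 = 0.0896 mA.

I_D = 0.0896 mA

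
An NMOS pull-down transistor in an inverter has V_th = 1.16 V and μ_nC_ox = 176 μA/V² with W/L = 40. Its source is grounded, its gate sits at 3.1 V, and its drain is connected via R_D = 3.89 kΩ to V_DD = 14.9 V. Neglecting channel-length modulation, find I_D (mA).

V_GS = V_G = 3.1 V, so V_ov = 3.1 − 1.16 = 1.94 V.
k_n = μ_nC_ox · (W/L) = 7.04 mA/V².
Assume saturation: I_D = ½ k_n V_ov² = 0.5 × 7.04 × 1.94² = 13.2 mA, giving V_DS = V_DD − I_D R_D = 14.9 − 13.2 × 3.89 = -36.6 V.
But -36.6 V < V_ov = 1.94 V, so the device is actually in triode.
In triode I_D = k_n[V_ov V_DS − ½ V_DS²] and I_D = (V_DD − V_DS)/R_D. Equating: 13.7 V_DS² − 54.13 V_DS + 14.9 = 0, giving V_DS = 0.298 V (the root below V_ov).
I_D = (14.9 − 0.298) / 3.89 = 3.75 mA.

I_D = 3.75 mA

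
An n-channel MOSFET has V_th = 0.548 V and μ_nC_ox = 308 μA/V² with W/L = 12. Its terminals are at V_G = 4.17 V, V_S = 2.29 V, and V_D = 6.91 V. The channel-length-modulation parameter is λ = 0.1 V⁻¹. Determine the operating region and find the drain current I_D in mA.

V_GS = V_G − V_S = 4.17 − 2.29 = 1.88 V; V_DS = V_D − V_S = 6.91 − 2.29 = 4.62 V.
k_n = μ_nC_ox · (W/L) = 3.696 mA/V².
V_ov = V_GS − V_th = 1.88 − 0.548 = 1.33 V.
Since V_DS = 4.62 V ≥ V_ov = 1.33 V, the device is in saturation.
I_D = ½ k_n V_ov² (1 + λ V_DS) = 0.5 × 3.696 × 1.33² × (1 + 0.1 × 4.62) = 4.79 mA.

Saturation; I_D = 4.79 mA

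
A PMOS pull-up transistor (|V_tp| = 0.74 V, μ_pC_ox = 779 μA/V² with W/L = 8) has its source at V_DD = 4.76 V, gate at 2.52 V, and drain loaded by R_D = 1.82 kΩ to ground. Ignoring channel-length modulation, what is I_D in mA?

V_SG = V_DD − V_G = 4.76 − 2.52 = 2.24 V, so V_ov = 2.24 − 0.74 = 1.5 V.
k_p = μ_pC_ox · (W/L) = 6.232 mA/V².
Assume saturation: I_D = ½ k_p V_ov² = 0.5 × 6.232 × 1.5² = 7.01 mA, giving V_SD = V_DD − I_D R_D = 4.76 − 7.01 × 1.82 = -8 V.
But -8 V < V_ov = 1.5 V, so the device is actually in triode.
In triode I_D = k_p[V_ov V_SD − ½ V_SD²] and I_D = (V_DD − V_SD)/R_D. Equating: 5.67 V_SD² − 18.01 V_SD + 4.76 = 0, giving V_SD = 0.291 V (the root below V_ov).
I_D = (4.76 − 0.291) / 1.82 = 2.46 mA.

I_D = 2.46 mA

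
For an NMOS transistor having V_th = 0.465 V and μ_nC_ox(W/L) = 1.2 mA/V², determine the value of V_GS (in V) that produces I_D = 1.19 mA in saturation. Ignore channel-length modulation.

In saturation I_D = ½ k_n (V_GS − V_th)², so V_GS − V_th = √(2 I_D / k_n) = √(2 × 1.19 / 1.2) = 1.41 V.
V_GS = 0.465 + 1.41 = 1.87 V.

V_GS = 1.87 V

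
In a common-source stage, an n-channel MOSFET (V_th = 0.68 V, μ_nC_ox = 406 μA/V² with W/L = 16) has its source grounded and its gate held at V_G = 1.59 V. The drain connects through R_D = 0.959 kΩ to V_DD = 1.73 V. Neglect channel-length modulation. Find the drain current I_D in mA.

V_GS = V_G = 1.59 V, so V_ov = 1.59 − 0.68 = 0.91 V.
k_n = μ_nC_ox · (W/L) = 6.496 mA/V².
Assume saturation: I_D = ½ k_n V_ov² = 0.5 × 6.496 × 0.91² = 2.69 mA, giving V_DS = V_DD − I_D R_D = 1.73 − 2.69 × 0.959 = -0.849 V.
But -0.849 V < V_ov = 0.91 V, so the device is actually in triode.
In triode I_D = k_n[V_ov V_DS − ½ V_DS²] and I_D = (V_DD − V_DS)/R_D. Equating: 3.11 V_DS² − 6.669 V_DS + 1.73 = 0, giving V_DS = 0.302 V (the root below V_ov).
I_D = (1.73 − 0.302) / 0.959 = 1.49 mA.

I_D = 1.49 mA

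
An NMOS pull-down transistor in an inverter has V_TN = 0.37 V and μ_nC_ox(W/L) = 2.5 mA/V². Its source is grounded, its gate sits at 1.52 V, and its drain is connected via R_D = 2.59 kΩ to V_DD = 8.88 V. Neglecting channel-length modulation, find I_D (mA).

I_D = 1.65 mA

V_GS = V_G = 1.52 V, so V_ov = 1.52 − 0.37 = 1.15 V.
Assume saturation: I_D = ½ k_n V_ov² = 0.5 × 2.5 × 1.15² = 1.65 mA, giving V_DS = V_DD − I_D R_D = 8.88 − 1.65 × 2.59 = 4.6 V.
V_DS = 4.6 V ≥ V_ov = 1.15 V, confirming saturation.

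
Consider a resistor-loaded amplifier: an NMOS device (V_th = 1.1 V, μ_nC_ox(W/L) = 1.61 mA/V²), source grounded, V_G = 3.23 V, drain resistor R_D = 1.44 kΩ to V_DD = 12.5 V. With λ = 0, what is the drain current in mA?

I_D = 3.65 mA

V_GS = V_G = 3.23 V, so V_ov = 3.23 − 1.1 = 2.13 V.
Assume saturation: I_D = ½ k_n V_ov² = 0.5 × 1.61 × 2.13² = 3.65 mA, giving V_DS = V_DD − I_D R_D = 12.5 − 3.65 × 1.44 = 7.24 V.
V_DS = 7.24 V ≥ V_ov = 2.13 V, confirming saturation.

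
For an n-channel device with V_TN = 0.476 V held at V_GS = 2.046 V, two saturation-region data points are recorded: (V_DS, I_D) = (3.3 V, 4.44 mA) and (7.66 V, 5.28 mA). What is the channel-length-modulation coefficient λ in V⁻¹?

λ = 0.0506 V⁻¹

With V_GS fixed, I_D ∝ (1 + λ V_DS) in saturation, so I_D2/I_D1 = (1 + λ V_DS2)/(1 + λ V_DS1).
5.28/4.44 = 1.189 = (1 + 7.66 λ)/(1 + 3.3 λ).
Solving: λ (I_D1 V_DS2 − I_D2 V_DS1) = I_D2 − I_D1, so λ = (5.28 − 4.44) / (4.44 × 7.66 − 5.28 × 3.3) = 0.84 / 16.6 = 0.0506 V⁻¹.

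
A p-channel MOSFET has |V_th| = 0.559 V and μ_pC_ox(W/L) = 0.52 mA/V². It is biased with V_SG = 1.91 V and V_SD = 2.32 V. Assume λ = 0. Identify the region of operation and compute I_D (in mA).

V_ov = V_SG − |V_th| = 1.91 − 0.559 = 1.35 V.
Since V_SD = 2.32 V ≥ V_ov = 1.35 V, the device is in saturation.
I_D = ½ k_p V_ov² = 0.5 × 0.52 × 1.35² = 0.475 mA.

Saturation; I_D = 0.475 mA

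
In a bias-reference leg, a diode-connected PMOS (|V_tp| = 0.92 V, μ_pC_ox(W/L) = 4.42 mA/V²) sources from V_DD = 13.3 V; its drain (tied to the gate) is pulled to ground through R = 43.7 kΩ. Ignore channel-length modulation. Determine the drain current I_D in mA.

With gate tied to drain, V_SG = V_SD ≥ V_SG − |V_tp|, so the device is in saturation.
KCL at the drain: ½ k_p (V_SG − |V_tp|)² = (V_DD − V_SG)/R.
Let x = V_SG − 0.92. Then 96.6 x² + x − 12.38 = 0, giving x = 0.353 V (positive root), so V_SG = 1.27 V.
I_D = (V_DD − V_SG)/R = (13.3 − 1.27) / 43.7 = 0.275 mA.

I_D = 0.275 mA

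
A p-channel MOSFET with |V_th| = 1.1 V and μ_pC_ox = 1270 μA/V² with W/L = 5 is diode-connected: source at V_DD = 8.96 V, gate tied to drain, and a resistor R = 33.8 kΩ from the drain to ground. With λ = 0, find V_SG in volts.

With gate tied to drain, V_SG = V_SD ≥ V_SG − |V_th|, so the device is in saturation.
k_p = μ_pC_ox · (W/L) = 6.35 mA/V².
KCL at the drain: ½ k_p (V_SG − |V_th|)² = (V_DD − V_SG)/R.
Let x = V_SG − 1.1. Then 107 x² + x − 7.86 = 0, giving x = 0.266 V (positive root), so V_SG = 1.37 V.
I_D = (V_DD − V_SG)/R = (8.96 − 1.37) / 33.8 = 0.225 mA.

V_SG = 1.37 V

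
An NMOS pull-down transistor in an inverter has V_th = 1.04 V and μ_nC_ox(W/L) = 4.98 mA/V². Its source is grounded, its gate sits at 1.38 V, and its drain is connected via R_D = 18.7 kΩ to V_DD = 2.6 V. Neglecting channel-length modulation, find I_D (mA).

I_D = 0.134 mA

V_GS = V_G = 1.38 V, so V_ov = 1.38 − 1.04 = 0.34 V.
Assume saturation: I_D = ½ k_n V_ov² = 0.5 × 4.98 × 0.34² = 0.288 mA, giving V_DS = V_DD − I_D R_D = 2.6 − 0.288 × 18.7 = -2.78 V.
But -2.78 V < V_ov = 0.34 V, so the device is actually in triode.
In triode I_D = k_n[V_ov V_DS − ½ V_DS²] and I_D = (V_DD − V_DS)/R_D. Equating: 46.6 V_DS² − 32.66 V_DS + 2.6 = 0, giving V_DS = 0.0915 V (the root below V_ov).
I_D = (2.6 − 0.0915) / 18.7 = 0.134 mA.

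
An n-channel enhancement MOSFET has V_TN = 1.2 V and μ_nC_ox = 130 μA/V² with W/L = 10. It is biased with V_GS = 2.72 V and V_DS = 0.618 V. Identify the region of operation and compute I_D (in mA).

Triode; I_D = 0.973 mA

k_n = μ_nC_ox · (W/L) = 1.3 mA/V².
V_ov = V_GS − V_TN = 2.72 − 1.2 = 1.52 V.
Since V_DS = 0.618 V < V_ov = 1.52 V, the device is in the triode region.
I_D = k_n [V_ov · V_DS − ½ V_DS²] = 1.3 × [1.52 × 0.618 − 0.5 × 0.618²] = 0.973 mA.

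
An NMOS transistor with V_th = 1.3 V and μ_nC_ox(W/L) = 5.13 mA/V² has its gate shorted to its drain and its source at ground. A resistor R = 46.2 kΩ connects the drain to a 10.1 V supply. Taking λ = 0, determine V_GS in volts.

With gate tied to drain, V_GS = V_DS ≥ V_GS − V_th, so the device is in saturation.
KCL at the drain: ½ k_n (V_GS − V_th)² = (V_DD − V_GS)/R.
Let x = V_GS − 1.3. Then 119 x² + x − 8.8 = 0, giving x = 0.268 V (positive root), so V_GS = 1.57 V.
I_D = (V_DD − V_GS)/R = (10.1 − 1.57) / 46.2 = 0.185 mA.

V_GS = 1.57 V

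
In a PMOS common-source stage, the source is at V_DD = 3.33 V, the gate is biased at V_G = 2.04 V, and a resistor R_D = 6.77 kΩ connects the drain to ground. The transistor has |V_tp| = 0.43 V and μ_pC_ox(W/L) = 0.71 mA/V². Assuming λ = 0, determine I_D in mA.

V_SG = V_DD − V_G = 3.33 − 2.04 = 1.29 V, so V_ov = 1.29 − 0.43 = 0.86 V.
Assume saturation: I_D = ½ k_p V_ov² = 0.5 × 0.71 × 0.86² = 0.263 mA, giving V_SD = V_DD − I_D R_D = 3.33 − 0.263 × 6.77 = 1.55 V.
V_SD = 1.55 V ≥ V_ov = 0.86 V, confirming saturation.

I_D = 0.263 mA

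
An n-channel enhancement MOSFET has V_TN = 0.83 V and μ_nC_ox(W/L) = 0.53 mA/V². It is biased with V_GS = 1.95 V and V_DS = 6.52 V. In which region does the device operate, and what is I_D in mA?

V_ov = V_GS − V_TN = 1.95 − 0.83 = 1.12 V.
Since V_DS = 6.52 V ≥ V_ov = 1.12 V, the device is in saturation.
I_D = ½ k_n V_ov² = 0.5 × 0.53 × 1.12² = 0.332 mA.

Saturation; I_D = 0.332 mA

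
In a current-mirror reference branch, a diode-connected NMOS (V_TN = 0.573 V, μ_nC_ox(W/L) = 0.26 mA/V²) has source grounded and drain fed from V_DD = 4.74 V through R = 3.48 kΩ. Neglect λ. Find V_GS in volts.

V_GS = 2.70 V

With gate tied to drain, V_GS = V_DS ≥ V_GS − V_TN, so the device is in saturation.
KCL at the drain: ½ k_n (V_GS − V_TN)² = (V_DD − V_GS)/R.
Let x = V_GS − 0.573. Then 0.452 x² + x − 4.167 = 0, giving x = 2.12 V (positive root), so V_GS = 2.7 V.
I_D = (V_DD − V_GS)/R = (4.74 − 2.7) / 3.48 = 0.587 mA.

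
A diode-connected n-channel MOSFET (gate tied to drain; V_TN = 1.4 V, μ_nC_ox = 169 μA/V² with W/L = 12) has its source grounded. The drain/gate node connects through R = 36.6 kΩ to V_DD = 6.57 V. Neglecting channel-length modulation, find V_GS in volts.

With gate tied to drain, V_GS = V_DS ≥ V_GS − V_TN, so the device is in saturation.
k_n = μ_nC_ox · (W/L) = 2.028 mA/V².
KCL at the drain: ½ k_n (V_GS − V_TN)² = (V_DD − V_GS)/R.
Let x = V_GS − 1.4. Then 37.1 x² + x − 5.17 = 0, giving x = 0.36 V (positive root), so V_GS = 1.76 V.
I_D = (V_DD − V_GS)/R = (6.57 − 1.76) / 36.6 = 0.131 mA.

V_GS = 1.76 V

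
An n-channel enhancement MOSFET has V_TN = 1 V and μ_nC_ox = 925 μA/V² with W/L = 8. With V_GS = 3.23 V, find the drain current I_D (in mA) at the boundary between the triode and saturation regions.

At the boundary V_DS = V_ov = V_GS − V_TN = 3.23 − 1 = 2.23 V.
k_n = μ_nC_ox · (W/L) = 7.4 mA/V².
I_D = ½ k_n V_ov² = 0.5 × 7.4 × 2.23² = 18.4 mA.

I_D = 18.4 mA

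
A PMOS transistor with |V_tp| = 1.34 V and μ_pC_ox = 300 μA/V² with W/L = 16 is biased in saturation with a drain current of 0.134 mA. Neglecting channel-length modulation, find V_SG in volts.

k_p = μ_pC_ox · (W/L) = 4.8 mA/V².
In saturation I_D = ½ k_p (V_SG − |V_tp|)², so V_SG − |V_tp| = √(2 I_D / k_p) = √(2 × 0.134 / 4.8) = 0.236 V.
V_SG = 1.34 + 0.236 = 1.58 V.

V_SG = 1.58 V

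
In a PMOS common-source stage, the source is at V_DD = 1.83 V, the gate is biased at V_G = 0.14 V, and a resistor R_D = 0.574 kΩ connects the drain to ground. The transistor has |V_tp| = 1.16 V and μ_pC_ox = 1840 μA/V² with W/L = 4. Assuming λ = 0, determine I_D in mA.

V_SG = V_DD − V_G = 1.83 − 0.14 = 1.69 V, so V_ov = 1.69 − 1.16 = 0.53 V.
k_p = μ_pC_ox · (W/L) = 7.36 mA/V².
Assume saturation: I_D = ½ k_p V_ov² = 0.5 × 7.36 × 0.53² = 1.03 mA, giving V_SD = V_DD − I_D R_D = 1.83 − 1.03 × 0.574 = 1.24 V.
V_SD = 1.24 V ≥ V_ov = 0.53 V, confirming saturation.

I_D = 1.03 mA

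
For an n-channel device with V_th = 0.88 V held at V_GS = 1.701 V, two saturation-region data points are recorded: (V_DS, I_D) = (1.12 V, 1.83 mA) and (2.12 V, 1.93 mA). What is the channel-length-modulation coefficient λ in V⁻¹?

λ = 0.0582 V⁻¹

With V_GS fixed, I_D ∝ (1 + λ V_DS) in saturation, so I_D2/I_D1 = (1 + λ V_DS2)/(1 + λ V_DS1).
1.93/1.83 = 1.055 = (1 + 2.12 λ)/(1 + 1.12 λ).
Solving: λ (I_D1 V_DS2 − I_D2 V_DS1) = I_D2 − I_D1, so λ = (1.93 − 1.83) / (1.83 × 2.12 − 1.93 × 1.12) = 0.1 / 1.72 = 0.0582 V⁻¹.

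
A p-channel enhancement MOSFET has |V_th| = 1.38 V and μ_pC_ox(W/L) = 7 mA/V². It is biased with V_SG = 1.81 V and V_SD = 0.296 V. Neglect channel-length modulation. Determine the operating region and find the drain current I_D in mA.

Triode; I_D = 0.584 mA

V_ov = V_SG − |V_th| = 1.81 − 1.38 = 0.43 V.
Since V_SD = 0.296 V < V_ov = 0.43 V, the device is in the triode region.
I_D = k_p [V_ov · V_SD − ½ V_SD²] = 7 × [0.43 × 0.296 − 0.5 × 0.296²] = 0.584 mA.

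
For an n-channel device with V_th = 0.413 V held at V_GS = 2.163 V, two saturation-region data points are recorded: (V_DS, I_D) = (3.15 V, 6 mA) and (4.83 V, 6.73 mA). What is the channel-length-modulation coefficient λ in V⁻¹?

With V_GS fixed, I_D ∝ (1 + λ V_DS) in saturation, so I_D2/I_D1 = (1 + λ V_DS2)/(1 + λ V_DS1).
6.73/6 = 1.122 = (1 + 4.83 λ)/(1 + 3.15 λ).
Solving: λ (I_D1 V_DS2 − I_D2 V_DS1) = I_D2 − I_D1, so λ = (6.73 − 6) / (6 × 4.83 − 6.73 × 3.15) = 0.73 / 7.78 = 0.0938 V⁻¹.

λ = 0.0938 V⁻¹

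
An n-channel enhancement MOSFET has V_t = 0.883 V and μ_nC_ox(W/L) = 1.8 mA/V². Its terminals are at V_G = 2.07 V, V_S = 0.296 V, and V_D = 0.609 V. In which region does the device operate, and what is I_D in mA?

V_GS = V_G − V_S = 2.07 − 0.296 = 1.77 V; V_DS = V_D − V_S = 0.609 − 0.296 = 0.313 V.
V_ov = V_GS − V_t = 1.77 − 0.883 = 0.891 V.
Since V_DS = 0.313 V < V_ov = 0.891 V, the device is in the triode region.
I_D = k_n [V_ov · V_DS − ½ V_DS²] = 1.8 × [0.891 × 0.313 − 0.5 × 0.313²] = 0.414 mA.

Triode; I_D = 0.414 mA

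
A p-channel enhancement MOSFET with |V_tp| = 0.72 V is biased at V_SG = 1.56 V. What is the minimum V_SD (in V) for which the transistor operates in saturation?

V_SD,sat = 0.840 V

The boundary between triode and saturation is V_SD = V_SG − |V_tp| = V_ov.
V_ov = 1.56 − 0.72 = 0.84 V.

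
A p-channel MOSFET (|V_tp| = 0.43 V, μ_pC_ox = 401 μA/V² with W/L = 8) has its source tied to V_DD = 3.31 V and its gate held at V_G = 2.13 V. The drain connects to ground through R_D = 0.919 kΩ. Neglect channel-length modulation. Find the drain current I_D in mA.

V_SG = V_DD − V_G = 3.31 − 2.13 = 1.18 V, so V_ov = 1.18 − 0.43 = 0.75 V.
k_p = μ_pC_ox · (W/L) = 3.208 mA/V².
Assume saturation: I_D = ½ k_p V_ov² = 0.5 × 3.208 × 0.75² = 0.902 mA, giving V_SD = V_DD − I_D R_D = 3.31 − 0.902 × 0.919 = 2.48 V.
V_SD = 2.48 V ≥ V_ov = 0.75 V, confirming saturation.

I_D = 0.902 mA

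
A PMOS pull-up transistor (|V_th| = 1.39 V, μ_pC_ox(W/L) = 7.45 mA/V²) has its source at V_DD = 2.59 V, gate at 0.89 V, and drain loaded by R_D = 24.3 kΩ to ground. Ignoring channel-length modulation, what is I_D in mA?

I_D = 0.105 mA

V_SG = V_DD − V_G = 2.59 − 0.89 = 1.7 V, so V_ov = 1.7 − 1.39 = 0.31 V.
Assume saturation: I_D = ½ k_p V_ov² = 0.5 × 7.45 × 0.31² = 0.358 mA, giving V_SD = V_DD − I_D R_D = 2.59 − 0.358 × 24.3 = -6.11 V.
But -6.11 V < V_ov = 0.31 V, so the device is actually in triode.
In triode I_D = k_p[V_ov V_SD − ½ V_SD²] and I_D = (V_DD − V_SD)/R_D. Equating: 90.5 V_SD² − 57.12 V_SD + 2.59 = 0, giving V_SD = 0.0492 V (the root below V_ov).
I_D = (2.59 − 0.0492) / 24.3 = 0.105 mA.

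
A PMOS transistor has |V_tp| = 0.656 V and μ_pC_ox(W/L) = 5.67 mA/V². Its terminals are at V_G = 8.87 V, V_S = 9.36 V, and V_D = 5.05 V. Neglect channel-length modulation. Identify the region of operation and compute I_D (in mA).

V_SG = V_S − V_G = 9.36 − 8.87 = 0.49 V; V_SD = V_S − V_D = 9.36 − 5.05 = 4.31 V.
V_SG = 0.49 V < |V_tp| = 0.656 V, so the transistor is in cutoff.

Cutoff; I_D = 0 mA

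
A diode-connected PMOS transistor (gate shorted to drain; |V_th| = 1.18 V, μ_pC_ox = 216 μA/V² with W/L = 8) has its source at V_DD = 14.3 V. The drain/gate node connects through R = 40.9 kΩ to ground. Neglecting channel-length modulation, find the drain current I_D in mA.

With gate tied to drain, V_SG = V_SD ≥ V_SG − |V_th|, so the device is in saturation.
k_p = μ_pC_ox · (W/L) = 1.728 mA/V².
KCL at the drain: ½ k_p (V_SG − |V_th|)² = (V_DD − V_SG)/R.
Let x = V_SG − 1.18. Then 35.3 x² + x − 13.12 = 0, giving x = 0.595 V (positive root), so V_SG = 1.78 V.
I_D = (V_DD − V_SG)/R = (14.3 − 1.78) / 40.9 = 0.306 mA.

I_D = 0.306 mA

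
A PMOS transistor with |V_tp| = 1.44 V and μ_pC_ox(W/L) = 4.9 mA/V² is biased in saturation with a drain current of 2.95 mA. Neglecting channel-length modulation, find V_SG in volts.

V_SG = 2.54 V

In saturation I_D = ½ k_p (V_SG − |V_tp|)², so V_SG − |V_tp| = √(2 I_D / k_p) = √(2 × 2.95 / 4.9) = 1.1 V.
V_SG = 1.44 + 1.1 = 2.54 V.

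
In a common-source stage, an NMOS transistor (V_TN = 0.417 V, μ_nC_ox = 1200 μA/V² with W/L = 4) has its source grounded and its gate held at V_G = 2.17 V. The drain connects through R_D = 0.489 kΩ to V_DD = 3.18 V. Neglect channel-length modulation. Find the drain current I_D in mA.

V_GS = V_G = 2.17 V, so V_ov = 2.17 − 0.417 = 1.75 V.
k_n = μ_nC_ox · (W/L) = 4.8 mA/V².
Assume saturation: I_D = ½ k_n V_ov² = 0.5 × 4.8 × 1.75² = 7.38 mA, giving V_DS = V_DD − I_D R_D = 3.18 − 7.38 × 0.489 = -0.426 V.
But -0.426 V < V_ov = 1.75 V, so the device is actually in triode.
In triode I_D = k_n[V_ov V_DS − ½ V_DS²] and I_D = (V_DD − V_DS)/R_D. Equating: 1.17 V_DS² − 5.115 V_DS + 3.18 = 0, giving V_DS = 0.751 V (the root below V_ov).
I_D = (3.18 − 0.751) / 0.489 = 4.97 mA.

I_D = 4.97 mA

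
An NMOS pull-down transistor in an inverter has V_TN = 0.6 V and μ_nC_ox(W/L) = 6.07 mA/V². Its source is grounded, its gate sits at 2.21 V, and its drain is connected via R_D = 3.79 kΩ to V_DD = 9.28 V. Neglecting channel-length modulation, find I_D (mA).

V_GS = V_G = 2.21 V, so V_ov = 2.21 − 0.6 = 1.61 V.
Assume saturation: I_D = ½ k_n V_ov² = 0.5 × 6.07 × 1.61² = 7.87 mA, giving V_DS = V_DD − I_D R_D = 9.28 − 7.87 × 3.79 = -20.5 V.
But -20.5 V < V_ov = 1.61 V, so the device is actually in triode.
In triode I_D = k_n[V_ov V_DS − ½ V_DS²] and I_D = (V_DD − V_DS)/R_D. Equating: 11.5 V_DS² − 38.04 V_DS + 9.28 = 0, giving V_DS = 0.265 V (the root below V_ov).
I_D = (9.28 − 0.265) / 3.79 = 2.38 mA.

I_D = 2.38 mA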